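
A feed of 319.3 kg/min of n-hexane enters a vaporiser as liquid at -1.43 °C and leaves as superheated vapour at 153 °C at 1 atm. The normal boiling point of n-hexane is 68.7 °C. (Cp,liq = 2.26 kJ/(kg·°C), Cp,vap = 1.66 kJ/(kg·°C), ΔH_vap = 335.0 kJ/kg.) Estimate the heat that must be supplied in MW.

Q = 3.37 MW

liquid -1.43→68.7 °C: 158.49 kJ/kg
vaporisation at 68.7 °C: 335 kJ/kg
vapour 68.7→153 °C: 139.94 kJ/kg
Δh = 158.49 + 335 + 139.94 = 633.43 kJ/kg
Q = ṁ·Δh = 319.3 kg/min × 633.43 kJ/kg = 202250 kJ/min
|Q| = 3370.9 kW = 3.3709 MW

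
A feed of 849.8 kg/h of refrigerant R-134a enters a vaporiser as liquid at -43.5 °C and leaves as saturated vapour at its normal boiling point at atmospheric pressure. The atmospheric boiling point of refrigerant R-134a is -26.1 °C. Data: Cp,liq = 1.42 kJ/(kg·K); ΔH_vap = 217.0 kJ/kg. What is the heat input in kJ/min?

liquid -43.5→-26.1 °C: 24.708 kJ/kg
vaporisation at -26.1 °C: 217 kJ/kg
Δh = 24.708 + 217 = 241.71 kJ/kg
Q = ṁ·Δh = 849.8 kg/h × 241.71 kJ/kg = 205400 kJ/h
|Q| = 57.057 kW = 3423.4 kJ/min

Q = 3420 kJ/min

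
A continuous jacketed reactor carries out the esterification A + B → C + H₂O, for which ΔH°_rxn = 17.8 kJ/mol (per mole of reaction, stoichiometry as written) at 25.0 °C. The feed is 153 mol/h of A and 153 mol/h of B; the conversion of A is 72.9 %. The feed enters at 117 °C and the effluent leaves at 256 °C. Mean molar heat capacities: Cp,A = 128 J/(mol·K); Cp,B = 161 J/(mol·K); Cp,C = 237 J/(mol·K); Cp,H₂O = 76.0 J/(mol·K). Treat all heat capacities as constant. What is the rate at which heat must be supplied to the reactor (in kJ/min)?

Extent of reaction ξ = 0.729 × 153 = 111.54 mol/h
Reaction term: ξ·ΔH°_rxn = 111.54 × 17.8 = 1985.4 kJ/h
Sensible, feed 117→25 °C: -4068 kJ/h
Outlet flows (mol/h): A 41.463, B 41.463, C 111.54, H₂O 111.54
Sensible, products 25→256 °C: 10832 kJ/h
Q = ΔH = 8749.9 kJ/h = 2.4305 kW
Heat supplied = 145.83 kJ/min

Q_in = 146 kJ/min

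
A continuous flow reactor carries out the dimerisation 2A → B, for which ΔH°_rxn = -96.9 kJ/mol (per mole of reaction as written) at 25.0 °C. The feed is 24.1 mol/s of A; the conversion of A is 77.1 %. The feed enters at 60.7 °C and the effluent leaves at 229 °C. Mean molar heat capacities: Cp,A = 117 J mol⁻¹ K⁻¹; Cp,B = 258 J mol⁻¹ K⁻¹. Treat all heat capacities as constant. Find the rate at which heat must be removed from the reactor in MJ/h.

Extent of reaction ξ = 0.771 × 24.1 / 2 = 9.2906 mol/s
Reaction term: ξ·ΔH°_rxn = 9.2906 × -96.9 = -900.25 kJ/s
Sensible, feed 60.7→25 °C: -100.66 kJ/s
Outlet flows (mol/s): A 5.5189, B 9.2906
Sensible, products 25→229 °C: 620.71 kJ/s
Q = ΔH = -380.21 kJ/s = -380.21 kW
Heat removed = 1368.8 MJ/h

Q_out = 1370 MJ/h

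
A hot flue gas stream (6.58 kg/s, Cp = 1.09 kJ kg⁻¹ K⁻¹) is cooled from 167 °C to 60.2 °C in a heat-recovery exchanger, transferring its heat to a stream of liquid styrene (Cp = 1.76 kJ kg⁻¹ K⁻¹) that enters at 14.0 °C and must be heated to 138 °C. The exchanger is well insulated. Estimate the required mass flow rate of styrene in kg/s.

Heat released by hot stream: Q = 6.58 × 1.09 × (167 − 60.2) = 765.99 kJ/s
Energy balance on cold side (adiabatic exchanger): Q = ṁ_c·Cp_c·(T_c,out − T_c,in)
ṁ_c = 765.99 / [1.76 × (138 − 14.0)] = 3.5099 kg/s

ṁ_c = 3.51 kg/s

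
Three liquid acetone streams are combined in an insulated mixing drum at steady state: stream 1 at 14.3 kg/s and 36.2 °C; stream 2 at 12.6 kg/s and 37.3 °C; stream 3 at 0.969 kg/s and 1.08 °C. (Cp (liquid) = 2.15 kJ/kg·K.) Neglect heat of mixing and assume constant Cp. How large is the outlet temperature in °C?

No heat crosses the boundary, so H_out = H_in.
Σ ṁᵢCp,ᵢTᵢ = 14.3×2.15×36.2 + 12.6×2.15×37.3 + 0.969×2.15×1.08 = 2125.7
Σ ṁᵢCp,ᵢ = 14.3×2.15 + 12.6×2.15 + 0.969×2.15 = 59.918
T_out = 2125.7 / 59.918 = 35.476 °C

T_out = 35.5 °C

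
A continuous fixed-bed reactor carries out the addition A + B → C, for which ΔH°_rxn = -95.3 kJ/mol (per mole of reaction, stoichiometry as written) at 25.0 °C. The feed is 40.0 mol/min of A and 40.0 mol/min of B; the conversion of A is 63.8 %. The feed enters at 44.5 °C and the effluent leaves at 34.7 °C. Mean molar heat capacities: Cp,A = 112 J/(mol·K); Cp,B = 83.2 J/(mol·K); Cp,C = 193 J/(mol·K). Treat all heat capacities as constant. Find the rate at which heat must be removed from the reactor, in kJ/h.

Q_out = 151000 kJ/h

Extent of reaction ξ = 0.638 × 40.0 = 25.52 mol/min
Reaction term: ξ·ΔH°_rxn = 25.52 × -95.3 = -2432.1 kJ/min
Sensible, feed 44.5→25 °C: -152.26 kJ/min
Outlet flows (mol/min): A 14.48, B 14.48, C 25.52
Sensible, products 25→34.7 °C: 75.193 kJ/min
Q = ΔH = -2509.1 kJ/min = -41.819 kW
Heat removed = 150550 kJ/h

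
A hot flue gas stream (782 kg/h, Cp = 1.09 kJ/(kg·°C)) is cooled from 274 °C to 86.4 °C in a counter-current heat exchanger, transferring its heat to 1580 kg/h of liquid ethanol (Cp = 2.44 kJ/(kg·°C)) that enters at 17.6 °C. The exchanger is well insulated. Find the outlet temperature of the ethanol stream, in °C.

Heat released by hot stream: Q = 782 × 1.09 × (274 − 86.4) = 159910 kJ/h
Energy balance on cold side (adiabatic exchanger): Q = ṁ_c·Cp_c·(T_c,out − T_c,in)
T_c,out = 17.6 + 159910/(1580 × 2.44) = 59.078 °C

T_c,out = 59.1 °C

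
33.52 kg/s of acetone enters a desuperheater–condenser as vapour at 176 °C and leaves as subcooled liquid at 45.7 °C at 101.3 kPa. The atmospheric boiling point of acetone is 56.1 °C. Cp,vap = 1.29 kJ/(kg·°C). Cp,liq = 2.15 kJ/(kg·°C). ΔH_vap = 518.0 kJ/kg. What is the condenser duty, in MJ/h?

Q_c = 83900 MJ/h

vapour 176→56.1 °C: -154.67 kJ/kg
condensation at 56.1 °C: -518 kJ/kg
liquid 56.1→45.7 °C: -22.36 kJ/kg
Δh = -154.67 + -518 + -22.36 = -695.03 kJ/kg
Q = ṁ·Δh = 33.52 kg/s × -695.03 kJ/kg = -23297 kJ/s
|Q| = 23297 kW = 83871 MJ/h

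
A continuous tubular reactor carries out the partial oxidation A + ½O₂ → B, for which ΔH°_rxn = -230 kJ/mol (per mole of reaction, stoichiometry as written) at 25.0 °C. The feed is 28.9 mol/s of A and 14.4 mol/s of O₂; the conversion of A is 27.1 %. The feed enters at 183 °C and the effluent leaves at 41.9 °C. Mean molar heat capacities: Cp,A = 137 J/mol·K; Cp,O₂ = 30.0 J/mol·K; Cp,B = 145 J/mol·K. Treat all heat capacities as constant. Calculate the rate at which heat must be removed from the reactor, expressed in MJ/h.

Q_out = 8720 MJ/h

Extent of reaction ξ = 0.271 × 28.9 = 7.8319 mol/s
Reaction term: ξ·ΔH°_rxn = 7.8319 × -230 = -1801.3 kJ/s
Sensible, feed 183→25 °C: -693.83 kJ/s
Outlet flows (mol/s): A 21.068, O₂ 10.484, B 7.8319
Sensible, products 25→41.9 °C: 73.286 kJ/s
Q = ΔH = -2421.9 kJ/s = -2421.9 kW
Heat removed = 8718.8 MJ/h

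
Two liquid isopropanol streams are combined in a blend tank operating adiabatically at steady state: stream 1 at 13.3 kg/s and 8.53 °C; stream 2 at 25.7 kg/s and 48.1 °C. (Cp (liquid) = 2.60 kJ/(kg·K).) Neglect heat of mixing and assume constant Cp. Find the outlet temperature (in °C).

T_out = 34.6 °C

Adiabatic, steady state ⇒ Σ ṁᵢCp,ᵢ(T_out − Tᵢ) = 0
Σ ṁᵢCp,ᵢTᵢ = 13.3×2.60×8.53 + 25.7×2.60×48.1 = 3509
Σ ṁᵢCp,ᵢ = 13.3×2.60 + 25.7×2.60 = 101.4
T_out = 3509 / 101.4 = 34.606 °C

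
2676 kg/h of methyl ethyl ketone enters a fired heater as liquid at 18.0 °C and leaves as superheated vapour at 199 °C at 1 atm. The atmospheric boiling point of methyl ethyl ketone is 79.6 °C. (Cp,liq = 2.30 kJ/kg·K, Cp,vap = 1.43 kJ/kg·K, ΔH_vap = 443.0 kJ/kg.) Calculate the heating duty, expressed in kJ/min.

Q = 33700 kJ/min

liquid 18.0→79.6 °C: 141.68 kJ/kg
vaporisation at 79.6 °C: 443 kJ/kg
vapour 79.6→199 °C: 170.74 kJ/kg
Δh = 141.68 + 443 + 170.74 = 755.42 kJ/kg
Q = ṁ·Δh = 2676 kg/h × 755.42 kJ/kg = 2.0215e+06 kJ/h
|Q| = 561.53 kW = 33692 kJ/min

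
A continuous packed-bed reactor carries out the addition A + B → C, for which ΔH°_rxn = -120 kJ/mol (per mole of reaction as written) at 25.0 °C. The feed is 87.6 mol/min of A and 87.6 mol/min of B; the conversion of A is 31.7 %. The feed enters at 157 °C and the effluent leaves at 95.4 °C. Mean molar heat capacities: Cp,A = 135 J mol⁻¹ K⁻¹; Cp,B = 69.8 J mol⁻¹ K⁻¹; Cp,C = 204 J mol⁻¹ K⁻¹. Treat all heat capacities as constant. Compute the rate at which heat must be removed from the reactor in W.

Q_out = 74000 W

Extent of reaction ξ = 0.317 × 87.6 = 27.769 mol/min
Reaction term: ξ·ΔH°_rxn = 27.769 × -120 = -3332.3 kJ/min
Sensible, feed 157→25 °C: -2368.1 kJ/min
Outlet flows (mol/min): A 59.831, B 59.831, C 27.769
Sensible, products 25→95.4 °C: 1261.4 kJ/min
Q = ΔH = -4439 kJ/min = -73.983 kW
Heat removed = 73983 W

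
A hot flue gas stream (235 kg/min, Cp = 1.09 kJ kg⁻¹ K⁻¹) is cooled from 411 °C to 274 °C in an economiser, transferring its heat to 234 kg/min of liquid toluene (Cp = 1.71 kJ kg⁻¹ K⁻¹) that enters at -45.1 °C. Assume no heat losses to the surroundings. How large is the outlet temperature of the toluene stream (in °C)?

T_c,out = 42.6 °C

Heat released by hot stream: Q = 235 × 1.09 × (411 − 274) = 35093 kJ/min
Energy balance on cold side (adiabatic exchanger): Q = ṁ_c·Cp_c·(T_c,out − T_c,in)
T_c,out = -45.1 + 35093/(234 × 1.71) = 42.601 °C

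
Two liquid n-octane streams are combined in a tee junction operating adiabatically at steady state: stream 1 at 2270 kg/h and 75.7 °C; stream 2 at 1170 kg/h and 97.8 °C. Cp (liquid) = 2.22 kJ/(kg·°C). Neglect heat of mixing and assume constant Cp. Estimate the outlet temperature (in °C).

T_out = 83.2 °C

Adiabatic, steady state ⇒ Σ ṁᵢCp,ᵢ(T_out − Tᵢ) = 0
Σ ṁᵢCp,ᵢTᵢ = 2270×2.22×75.7 + 1170×2.22×97.8 = 635510
Σ ṁᵢCp,ᵢ = 2270×2.22 + 1170×2.22 = 7636.8
T_out = 635510 / 7636.8 = 83.217 °C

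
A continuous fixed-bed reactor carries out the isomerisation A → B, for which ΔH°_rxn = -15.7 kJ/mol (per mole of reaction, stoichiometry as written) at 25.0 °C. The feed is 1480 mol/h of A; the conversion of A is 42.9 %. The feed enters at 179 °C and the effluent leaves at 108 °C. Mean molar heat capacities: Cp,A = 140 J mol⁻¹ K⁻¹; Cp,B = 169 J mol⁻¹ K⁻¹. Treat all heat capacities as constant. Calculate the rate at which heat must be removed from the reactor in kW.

Q_out = 6.43 kW

Extent of reaction ξ = 0.429 × 1480 = 634.92 mol/h
Reaction term: ξ·ΔH°_rxn = 634.92 × -15.7 = -9968.2 kJ/h
Sensible, feed 179→25 °C: -31909 kJ/h
Outlet flows (mol/h): A 845.08, B 634.92
Sensible, products 25→108 °C: 18726 kJ/h
Q = ΔH = -23151 kJ/h = -6.4309 kW
Heat removed = 6.4309 kW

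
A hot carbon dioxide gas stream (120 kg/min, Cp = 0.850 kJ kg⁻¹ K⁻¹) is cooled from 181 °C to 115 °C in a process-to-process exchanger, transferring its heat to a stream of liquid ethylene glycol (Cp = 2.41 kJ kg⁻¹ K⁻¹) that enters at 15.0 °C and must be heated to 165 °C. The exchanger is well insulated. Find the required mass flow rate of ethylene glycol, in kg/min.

ṁ_c = 18.6 kg/min

Heat released by hot stream: Q = 120 × 0.850 × (181 − 115) = 6732 kJ/min
Energy balance on cold side (adiabatic exchanger): Q = ṁ_c·Cp_c·(T_c,out − T_c,in)
ṁ_c = 6732 / [2.41 × (165 − 15.0)] = 18.622 kg/min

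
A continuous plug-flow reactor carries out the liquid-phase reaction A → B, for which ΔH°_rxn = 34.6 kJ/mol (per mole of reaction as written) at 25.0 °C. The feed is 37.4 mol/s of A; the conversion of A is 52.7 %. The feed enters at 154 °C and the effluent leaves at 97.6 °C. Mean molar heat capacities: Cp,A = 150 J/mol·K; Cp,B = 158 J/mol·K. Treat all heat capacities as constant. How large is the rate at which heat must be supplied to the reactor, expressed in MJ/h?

Q_in = 1360 MJ/h

Extent of reaction ξ = 0.527 × 37.4 = 19.71 mol/s
Reaction term: ξ·ΔH°_rxn = 19.71 × 34.6 = 681.96 kJ/s
Sensible, feed 154→25 °C: -723.69 kJ/s
Outlet flows (mol/s): A 17.69, B 19.71
Sensible, products 25→97.6 °C: 418.73 kJ/s
Q = ΔH = 377 kJ/s = 377 kW
Heat supplied = 1357.2 MJ/h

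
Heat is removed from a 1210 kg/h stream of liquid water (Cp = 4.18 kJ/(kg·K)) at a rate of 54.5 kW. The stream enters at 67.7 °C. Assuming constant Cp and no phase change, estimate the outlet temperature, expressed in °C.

Q = 54.5 kW = 196200 kJ/h
ΔT = Q/(ṁ·Cp) = 196200/(1210×4.18) = 38.792 K
T_out = 67.7 − 38.792 = 28.908 °C

T_out = 28.9 °C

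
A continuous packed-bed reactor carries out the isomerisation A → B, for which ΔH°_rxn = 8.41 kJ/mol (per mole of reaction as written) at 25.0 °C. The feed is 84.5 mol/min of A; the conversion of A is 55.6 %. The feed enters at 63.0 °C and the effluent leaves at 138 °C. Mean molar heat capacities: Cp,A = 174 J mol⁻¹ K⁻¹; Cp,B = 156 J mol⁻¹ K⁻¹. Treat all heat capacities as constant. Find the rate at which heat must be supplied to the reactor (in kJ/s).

Extent of reaction ξ = 0.556 × 84.5 = 46.982 mol/min
Reaction term: ξ·ΔH°_rxn = 46.982 × 8.41 = 395.12 kJ/min
Sensible, feed 63.0→25 °C: -558.71 kJ/min
Outlet flows (mol/min): A 37.518, B 46.982
Sensible, products 25→138 °C: 1565.9 kJ/min
Q = ΔH = 1402.3 kJ/min = 23.371 kW
Heat supplied = 23.371 kJ/s

Q_in = 23.4 kJ/s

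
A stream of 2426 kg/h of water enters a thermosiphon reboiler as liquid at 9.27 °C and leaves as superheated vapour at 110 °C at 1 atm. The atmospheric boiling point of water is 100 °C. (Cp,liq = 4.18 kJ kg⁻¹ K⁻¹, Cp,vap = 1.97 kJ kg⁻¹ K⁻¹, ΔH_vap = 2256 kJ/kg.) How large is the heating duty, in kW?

liquid 9.27→100 °C: 379.25 kJ/kg
vaporisation at 100 °C: 2256 kJ/kg
vapour 100→110 °C: 19.7 kJ/kg
Δh = 379.25 + 2256 + 19.7 = 2655 kJ/kg
Q = ṁ·Δh = 2426 kg/h × 2655 kJ/kg = 6.4409e+06 kJ/h
|Q| = 1789.1 kW

Q = 1790 kW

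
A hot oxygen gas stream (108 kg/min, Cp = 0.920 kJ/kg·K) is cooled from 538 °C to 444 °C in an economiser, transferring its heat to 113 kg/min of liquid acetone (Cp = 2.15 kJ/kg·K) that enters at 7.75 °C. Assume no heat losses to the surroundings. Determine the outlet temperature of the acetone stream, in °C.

Heat released by hot stream: Q = 108 × 0.920 × (538 − 444) = 9339.8 kJ/min
Energy balance on cold side (adiabatic exchanger): Q = ṁ_c·Cp_c·(T_c,out − T_c,in)
T_c,out = 7.75 + 9339.8/(113 × 2.15) = 46.193 °C

T_c,out = 46.2 °C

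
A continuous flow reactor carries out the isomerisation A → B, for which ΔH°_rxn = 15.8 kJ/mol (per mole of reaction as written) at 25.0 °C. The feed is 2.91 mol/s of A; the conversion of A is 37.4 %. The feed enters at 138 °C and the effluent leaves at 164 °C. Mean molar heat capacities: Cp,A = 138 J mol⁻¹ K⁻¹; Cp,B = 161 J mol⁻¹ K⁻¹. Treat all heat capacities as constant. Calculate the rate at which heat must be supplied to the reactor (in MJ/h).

Q_in = 112 MJ/h

Extent of reaction ξ = 0.374 × 2.91 = 1.0883 mol/s
Reaction term: ξ·ΔH°_rxn = 1.0883 × 15.8 = 17.196 kJ/s
Sensible, feed 138→25 °C: -45.379 kJ/s
Outlet flows (mol/s): A 1.8217, B 1.0883
Sensible, products 25→164 °C: 59.299 kJ/s
Q = ΔH = 31.116 kJ/s = 31.116 kW
Heat supplied = 112.02 MJ/h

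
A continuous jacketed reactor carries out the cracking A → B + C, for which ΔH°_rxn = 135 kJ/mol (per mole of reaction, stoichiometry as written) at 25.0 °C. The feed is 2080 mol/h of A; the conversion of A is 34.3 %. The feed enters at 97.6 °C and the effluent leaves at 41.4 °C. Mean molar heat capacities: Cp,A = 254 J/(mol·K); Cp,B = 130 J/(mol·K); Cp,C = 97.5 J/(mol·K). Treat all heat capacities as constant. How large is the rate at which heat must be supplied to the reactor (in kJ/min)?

Extent of reaction ξ = 0.343 × 2080 = 713.44 mol/h
Reaction term: ξ·ΔH°_rxn = 713.44 × 135 = 96314 kJ/h
Sensible, feed 97.6→25 °C: -38356 kJ/h
Outlet flows (mol/h): A 1366.6, B 713.44, C 713.44
Sensible, products 25→41.4 °C: 8354.4 kJ/h
Q = ΔH = 66313 kJ/h = 18.42 kW
Heat supplied = 1105.2 kJ/min

Q_in = 1110 kJ/min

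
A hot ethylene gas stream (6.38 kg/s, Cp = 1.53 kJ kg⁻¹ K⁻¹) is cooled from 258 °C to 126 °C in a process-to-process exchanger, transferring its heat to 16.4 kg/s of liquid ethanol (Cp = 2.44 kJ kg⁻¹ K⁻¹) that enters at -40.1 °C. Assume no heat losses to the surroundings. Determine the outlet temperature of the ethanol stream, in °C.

T_c,out = -7.90 °C

Heat released by hot stream: Q = 6.38 × 1.53 × (258 − 126) = 1288.5 kJ/s
Energy balance on cold side (adiabatic exchanger): Q = ṁ_c·Cp_c·(T_c,out − T_c,in)
T_c,out = -40.1 + 1288.5/(16.4 × 2.44) = -7.9003 °C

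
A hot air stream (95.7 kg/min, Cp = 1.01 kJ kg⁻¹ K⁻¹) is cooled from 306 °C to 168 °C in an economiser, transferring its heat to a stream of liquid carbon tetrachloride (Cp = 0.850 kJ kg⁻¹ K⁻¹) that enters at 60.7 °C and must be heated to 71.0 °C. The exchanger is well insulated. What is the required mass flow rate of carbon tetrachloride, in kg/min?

ṁ_c = 1520 kg/min

Heat released by hot stream: Q = 95.7 × 1.01 × (306 − 168) = 13339 kJ/min
Energy balance on cold side (adiabatic exchanger): Q = ṁ_c·Cp_c·(T_c,out − T_c,in)
ṁ_c = 13339 / [0.850 × (71.0 − 60.7)] = 1523.5 kg/min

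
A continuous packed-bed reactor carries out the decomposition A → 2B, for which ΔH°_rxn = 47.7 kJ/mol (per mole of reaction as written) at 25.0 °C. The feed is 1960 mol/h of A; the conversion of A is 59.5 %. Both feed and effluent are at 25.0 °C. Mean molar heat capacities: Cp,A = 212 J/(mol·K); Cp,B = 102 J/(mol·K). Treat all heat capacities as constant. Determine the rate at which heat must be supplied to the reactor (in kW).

Extent of reaction ξ = 0.595 × 1960 = 1166.2 mol/h
Reaction term: ξ·ΔH°_rxn = 1166.2 × 47.7 = 55628 kJ/h
Q = ΔH = 55628 kJ/h = 15.452 kW
Heat supplied = 15.452 kW

Q_in = 15.5 kW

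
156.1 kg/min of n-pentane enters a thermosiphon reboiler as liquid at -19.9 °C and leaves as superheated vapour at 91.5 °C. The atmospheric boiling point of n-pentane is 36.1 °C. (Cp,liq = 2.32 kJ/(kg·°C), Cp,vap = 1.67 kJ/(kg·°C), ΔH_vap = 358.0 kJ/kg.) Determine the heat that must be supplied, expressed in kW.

liquid -19.9→36.1 °C: 129.92 kJ/kg
vaporisation at 36.1 °C: 358 kJ/kg
vapour 36.1→91.5 °C: 92.518 kJ/kg
Δh = 129.92 + 358 + 92.518 = 580.44 kJ/kg
Q = ṁ·Δh = 156.1 kg/min × 580.44 kJ/kg = 90606 kJ/min
|Q| = 1510.1 kW

Q = 1510 kW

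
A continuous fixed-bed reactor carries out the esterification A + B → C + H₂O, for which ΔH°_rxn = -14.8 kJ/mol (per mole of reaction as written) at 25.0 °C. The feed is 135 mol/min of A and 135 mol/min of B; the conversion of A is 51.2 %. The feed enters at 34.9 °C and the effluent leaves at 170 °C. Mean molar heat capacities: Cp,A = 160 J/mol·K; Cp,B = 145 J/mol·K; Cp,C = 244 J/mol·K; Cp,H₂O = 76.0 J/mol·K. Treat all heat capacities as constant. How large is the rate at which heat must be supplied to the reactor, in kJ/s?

Q_in = 78.2 kJ/s

Extent of reaction ξ = 0.512 × 135 = 69.12 mol/min
Reaction term: ξ·ΔH°_rxn = 69.12 × -14.8 = -1023 kJ/min
Sensible, feed 34.9→25 °C: -407.63 kJ/min
Outlet flows (mol/min): A 65.88, B 65.88, C 69.12, H₂O 69.12
Sensible, products 25→170 °C: 6120.7 kJ/min
Q = ΔH = 4690.1 kJ/min = 78.168 kW
Heat supplied = 78.168 kJ/s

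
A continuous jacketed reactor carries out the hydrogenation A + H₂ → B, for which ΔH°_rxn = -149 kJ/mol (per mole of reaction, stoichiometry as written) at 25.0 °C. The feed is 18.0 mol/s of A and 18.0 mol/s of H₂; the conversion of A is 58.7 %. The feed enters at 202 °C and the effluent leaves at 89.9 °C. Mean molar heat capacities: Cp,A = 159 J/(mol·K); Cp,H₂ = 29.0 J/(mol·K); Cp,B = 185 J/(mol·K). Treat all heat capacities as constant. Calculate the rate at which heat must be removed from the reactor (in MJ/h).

Q_out = 7040 MJ/h

Extent of reaction ξ = 0.587 × 18.0 = 10.566 mol/s
Reaction term: ξ·ΔH°_rxn = 10.566 × -149 = -1574.3 kJ/s
Sensible, feed 202→25 °C: -598.97 kJ/s
Outlet flows (mol/s): A 7.434, H₂ 7.434, B 10.566
Sensible, products 25→89.9 °C: 217.56 kJ/s
Q = ΔH = -1955.7 kJ/s = -1955.7 kW
Heat removed = 7040.7 MJ/h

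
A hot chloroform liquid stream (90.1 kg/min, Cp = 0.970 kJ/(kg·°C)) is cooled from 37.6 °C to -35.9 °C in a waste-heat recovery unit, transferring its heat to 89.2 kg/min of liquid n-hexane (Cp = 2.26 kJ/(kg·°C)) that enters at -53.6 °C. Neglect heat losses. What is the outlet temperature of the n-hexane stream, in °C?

Heat released by hot stream: Q = 90.1 × 0.970 × (37.6 − -35.9) = 6423.7 kJ/min
Energy balance on cold side (adiabatic exchanger): Q = ṁ_c·Cp_c·(T_c,out − T_c,in)
T_c,out = -53.6 + 6423.7/(89.2 × 2.26) = -21.735 °C

T_c,out = -21.7 °C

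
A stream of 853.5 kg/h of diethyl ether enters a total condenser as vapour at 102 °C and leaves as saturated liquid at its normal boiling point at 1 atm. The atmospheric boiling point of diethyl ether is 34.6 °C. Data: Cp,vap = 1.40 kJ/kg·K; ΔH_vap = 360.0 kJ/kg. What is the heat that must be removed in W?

vapour 102→34.6 °C: -94.36 kJ/kg
condensation at 34.6 °C: -360 kJ/kg
Δh = -94.36 + -360 = -454.36 kJ/kg
Q = ṁ·Δh = 853.5 kg/h × -454.36 kJ/kg = -387800 kJ/h
|Q| = 107.72 kW = 107720 W

Q_c = 108000 W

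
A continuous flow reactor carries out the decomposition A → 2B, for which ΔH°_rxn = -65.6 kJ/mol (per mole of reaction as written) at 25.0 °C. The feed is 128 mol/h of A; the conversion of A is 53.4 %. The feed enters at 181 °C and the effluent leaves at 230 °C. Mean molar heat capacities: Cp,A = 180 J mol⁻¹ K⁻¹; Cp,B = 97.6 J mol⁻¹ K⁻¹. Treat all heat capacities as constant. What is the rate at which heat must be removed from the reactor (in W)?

Extent of reaction ξ = 0.534 × 128 = 68.352 mol/h
Reaction term: ξ·ΔH°_rxn = 68.352 × -65.6 = -4483.9 kJ/h
Sensible, feed 181→25 °C: -3594.2 kJ/h
Outlet flows (mol/h): A 59.648, B 136.7
Sensible, products 25→230 °C: 4936.2 kJ/h
Q = ΔH = -3141.9 kJ/h = -0.87276 kW
Heat removed = 872.76 W

Q_out = 873 W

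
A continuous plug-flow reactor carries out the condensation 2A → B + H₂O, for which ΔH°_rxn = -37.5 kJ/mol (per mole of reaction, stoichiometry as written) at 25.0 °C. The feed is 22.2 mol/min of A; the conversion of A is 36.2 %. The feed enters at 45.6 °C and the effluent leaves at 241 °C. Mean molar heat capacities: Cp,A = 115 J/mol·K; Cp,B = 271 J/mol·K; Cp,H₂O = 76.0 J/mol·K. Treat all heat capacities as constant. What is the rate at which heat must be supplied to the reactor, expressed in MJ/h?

Extent of reaction ξ = 0.362 × 22.2 / 2 = 4.0182 mol/min
Reaction term: ξ·ΔH°_rxn = 4.0182 × -37.5 = -150.68 kJ/min
Sensible, feed 45.6→25 °C: -52.592 kJ/min
Outlet flows (mol/min): A 14.164, B 4.0182, H₂O 4.0182
Sensible, products 25→241 °C: 653 kJ/min
Q = ΔH = 449.72 kJ/min = 7.4954 kW
Heat supplied = 26.983 MJ/h

Q_in = 27.0 MJ/h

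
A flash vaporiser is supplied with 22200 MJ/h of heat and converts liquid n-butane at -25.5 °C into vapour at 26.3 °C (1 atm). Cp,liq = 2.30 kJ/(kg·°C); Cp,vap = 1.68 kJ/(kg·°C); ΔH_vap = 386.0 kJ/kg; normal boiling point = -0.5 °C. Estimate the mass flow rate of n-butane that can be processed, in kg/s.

ṁ = 12.6 kg/s

Δh = 2.30×(-0.5−-25.5) + 386.0 + 1.68×(26.3−-0.5) = 488.52 kJ/kg
Q = 22200 MJ/h = 6166.7 kJ/s = 6166.7 kJ/s
ṁ = Q/Δh = 6166.7 / 488.52 = 12.623 kg/s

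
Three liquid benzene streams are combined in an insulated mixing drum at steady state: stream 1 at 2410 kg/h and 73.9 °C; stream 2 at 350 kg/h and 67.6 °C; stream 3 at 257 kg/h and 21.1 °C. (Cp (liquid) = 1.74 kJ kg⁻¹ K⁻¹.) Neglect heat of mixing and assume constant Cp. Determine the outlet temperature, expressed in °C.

T_out = 68.7 °C

Energy balance with Q = 0: Σ ṁᵢCp,ᵢ(T_out − Tᵢ) = 0
Σ ṁᵢCp,ᵢTᵢ = 2410×1.74×73.9 + 350×1.74×67.6 + 257×1.74×21.1 = 360500
Σ ṁᵢCp,ᵢ = 2410×1.74 + 350×1.74 + 257×1.74 = 5249.6
T_out = 360500 / 5249.6 = 68.671 °C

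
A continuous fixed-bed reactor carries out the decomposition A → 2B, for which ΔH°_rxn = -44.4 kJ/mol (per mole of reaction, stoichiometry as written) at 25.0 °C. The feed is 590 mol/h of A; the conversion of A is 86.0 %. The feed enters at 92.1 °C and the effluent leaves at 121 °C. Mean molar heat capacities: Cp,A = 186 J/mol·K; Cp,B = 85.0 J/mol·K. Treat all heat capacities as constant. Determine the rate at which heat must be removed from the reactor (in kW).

Q_out = 5.59 kW

Extent of reaction ξ = 0.860 × 590 = 507.4 mol/h
Reaction term: ξ·ΔH°_rxn = 507.4 × -44.4 = -22529 kJ/h
Sensible, feed 92.1→25 °C: -7363.6 kJ/h
Outlet flows (mol/h): A 82.6, B 1014.8
Sensible, products 25→121 °C: 9755.7 kJ/h
Q = ΔH = -20136 kJ/h = -5.5935 kW
Heat removed = 5.5935 kW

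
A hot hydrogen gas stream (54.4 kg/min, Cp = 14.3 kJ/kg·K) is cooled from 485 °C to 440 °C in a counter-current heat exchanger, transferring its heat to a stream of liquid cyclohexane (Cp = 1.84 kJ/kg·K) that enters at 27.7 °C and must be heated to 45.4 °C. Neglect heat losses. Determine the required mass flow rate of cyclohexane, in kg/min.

ṁ_c = 1070 kg/min

Heat released by hot stream: Q = 54.4 × 14.3 × (485 − 440) = 35006 kJ/min
Energy balance on cold side (adiabatic exchanger): Q = ṁ_c·Cp_c·(T_c,out − T_c,in)
ṁ_c = 35006 / [1.84 × (45.4 − 27.7)] = 1074.9 kg/min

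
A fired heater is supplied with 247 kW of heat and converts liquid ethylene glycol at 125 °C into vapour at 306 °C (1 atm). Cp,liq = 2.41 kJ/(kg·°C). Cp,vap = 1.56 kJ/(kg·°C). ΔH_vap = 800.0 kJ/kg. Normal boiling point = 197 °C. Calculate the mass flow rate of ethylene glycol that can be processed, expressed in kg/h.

Δh = 2.41×(197−125) + 800.0 + 1.56×(306−197) = 1143.6 kJ/kg
Q = 247 kW = 247 kJ/s = 889200 kJ/h
ṁ = Q/Δh = 889200 / 1143.6 = 777.57 kg/h

ṁ = 778 kg/h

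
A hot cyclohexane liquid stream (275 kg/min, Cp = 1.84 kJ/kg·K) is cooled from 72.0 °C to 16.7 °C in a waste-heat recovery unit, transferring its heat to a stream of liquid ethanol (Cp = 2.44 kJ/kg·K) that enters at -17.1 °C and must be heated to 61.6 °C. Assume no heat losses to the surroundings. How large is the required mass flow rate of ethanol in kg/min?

Heat released by hot stream: Q = 275 × 1.84 × (72.0 − 16.7) = 27982 kJ/min
Energy balance on cold side (adiabatic exchanger): Q = ṁ_c·Cp_c·(T_c,out − T_c,in)
ṁ_c = 27982 / [2.44 × (61.6 − -17.1)] = 145.72 kg/min

ṁ_c = 146 kg/min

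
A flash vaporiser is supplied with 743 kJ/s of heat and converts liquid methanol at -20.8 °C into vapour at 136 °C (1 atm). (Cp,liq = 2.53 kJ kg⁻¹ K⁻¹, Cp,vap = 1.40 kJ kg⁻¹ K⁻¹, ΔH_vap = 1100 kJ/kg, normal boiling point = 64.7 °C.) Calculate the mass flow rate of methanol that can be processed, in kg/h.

ṁ = 1890 kg/h

Δh = 2.53×(64.7−-20.8) + 1100 + 1.40×(136−64.7) = 1416.1 kJ/kg
Q = 743 kJ/s = 743 kJ/s = 2.6748e+06 kJ/h
ṁ = Q/Δh = 2.6748e+06 / 1416.1 = 1888.8 kg/h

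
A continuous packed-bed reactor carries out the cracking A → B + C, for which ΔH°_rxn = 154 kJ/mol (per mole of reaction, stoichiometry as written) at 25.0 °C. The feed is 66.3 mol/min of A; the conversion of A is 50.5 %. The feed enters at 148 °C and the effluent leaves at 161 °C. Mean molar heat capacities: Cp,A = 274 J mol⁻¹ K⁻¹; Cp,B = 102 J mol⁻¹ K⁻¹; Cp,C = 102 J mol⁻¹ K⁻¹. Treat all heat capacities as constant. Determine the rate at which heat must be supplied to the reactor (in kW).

Extent of reaction ξ = 0.505 × 66.3 = 33.481 mol/min
Reaction term: ξ·ΔH°_rxn = 33.481 × 154 = 5156.2 kJ/min
Sensible, feed 148→25 °C: -2234.4 kJ/min
Outlet flows (mol/min): A 32.819, B 33.481, C 33.481
Sensible, products 25→161 °C: 2151.9 kJ/min
Q = ΔH = 5073.6 kJ/min = 84.559 kW
Heat supplied = 84.559 kW

Q_in = 84.6 kW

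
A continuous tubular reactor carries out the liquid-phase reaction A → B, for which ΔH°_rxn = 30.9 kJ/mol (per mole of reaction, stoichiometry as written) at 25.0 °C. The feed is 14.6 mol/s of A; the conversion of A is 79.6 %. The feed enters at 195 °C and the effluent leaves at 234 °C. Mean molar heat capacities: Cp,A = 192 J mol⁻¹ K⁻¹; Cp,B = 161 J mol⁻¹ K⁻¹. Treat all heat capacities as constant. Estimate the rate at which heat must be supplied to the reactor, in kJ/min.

Extent of reaction ξ = 0.796 × 14.6 = 11.622 mol/s
Reaction term: ξ·ΔH°_rxn = 11.622 × 30.9 = 359.11 kJ/s
Sensible, feed 195→25 °C: -476.54 kJ/s
Outlet flows (mol/s): A 2.9784, B 11.622
Sensible, products 25→234 °C: 510.57 kJ/s
Q = ΔH = 393.14 kJ/s = 393.14 kW
Heat supplied = 23588 kJ/min

Q_in = 23600 kJ/min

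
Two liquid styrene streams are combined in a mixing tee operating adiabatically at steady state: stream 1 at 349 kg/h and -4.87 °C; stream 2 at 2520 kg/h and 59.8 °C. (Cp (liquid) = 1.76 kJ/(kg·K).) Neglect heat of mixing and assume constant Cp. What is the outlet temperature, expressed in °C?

Energy balance with Q = 0: Σ ṁᵢCp,ᵢ(T_out − Tᵢ) = 0
Σ ṁᵢCp,ᵢTᵢ = 349×1.76×-4.87 + 2520×1.76×59.8 = 262230
Σ ṁᵢCp,ᵢ = 349×1.76 + 2520×1.76 = 5049.4
T_out = 262230 / 5049.4 = 51.933 °C

T_out = 51.9 °C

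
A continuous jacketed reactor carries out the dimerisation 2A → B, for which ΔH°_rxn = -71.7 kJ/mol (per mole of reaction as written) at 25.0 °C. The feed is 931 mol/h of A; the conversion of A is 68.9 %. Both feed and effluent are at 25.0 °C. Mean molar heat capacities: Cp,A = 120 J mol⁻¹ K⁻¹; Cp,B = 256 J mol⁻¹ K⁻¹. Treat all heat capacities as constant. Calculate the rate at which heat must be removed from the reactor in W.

Extent of reaction ξ = 0.689 × 931 / 2 = 320.73 mol/h
Reaction term: ξ·ΔH°_rxn = 320.73 × -71.7 = -22996 kJ/h
Q = ΔH = -22996 kJ/h = -6.3879 kW
Heat removed = 6387.9 W

Q_out = 6390 W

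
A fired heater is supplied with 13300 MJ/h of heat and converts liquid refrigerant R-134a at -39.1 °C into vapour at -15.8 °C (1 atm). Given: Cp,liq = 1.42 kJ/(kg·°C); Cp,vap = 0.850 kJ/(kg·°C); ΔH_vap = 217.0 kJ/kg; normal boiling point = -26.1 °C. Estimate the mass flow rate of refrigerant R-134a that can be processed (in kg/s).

Δh = 1.42×(-26.1−-39.1) + 217.0 + 0.850×(-15.8−-26.1) = 244.22 kJ/kg
Q = 13300 MJ/h = 3694.4 kJ/s = 3694.4 kJ/s
ṁ = Q/Δh = 3694.4 / 244.22 = 15.128 kg/s

ṁ = 15.1 kg/s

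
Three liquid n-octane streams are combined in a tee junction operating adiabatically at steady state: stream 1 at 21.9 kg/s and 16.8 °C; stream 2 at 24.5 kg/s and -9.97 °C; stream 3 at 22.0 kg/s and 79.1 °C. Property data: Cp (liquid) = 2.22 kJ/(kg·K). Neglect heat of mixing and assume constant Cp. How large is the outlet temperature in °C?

Adiabatic, steady state ⇒ Σ ṁᵢCp,ᵢ(T_out − Tᵢ) = 0
T_out = Σ ṁᵢCp,ᵢTᵢ / Σ ṁᵢCp,ᵢ
      = 4137.8 / 151.85 = 27.249 °C

T_out = 27.2 °C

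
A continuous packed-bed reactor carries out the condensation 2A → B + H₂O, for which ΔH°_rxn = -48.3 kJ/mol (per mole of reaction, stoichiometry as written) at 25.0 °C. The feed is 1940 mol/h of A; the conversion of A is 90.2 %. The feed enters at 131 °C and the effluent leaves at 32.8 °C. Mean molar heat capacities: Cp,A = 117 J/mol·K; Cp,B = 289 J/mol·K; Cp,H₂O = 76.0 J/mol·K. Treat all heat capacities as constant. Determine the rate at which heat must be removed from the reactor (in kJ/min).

Q_out = 1060 kJ/min

Extent of reaction ξ = 0.902 × 1940 / 2 = 874.94 mol/h
Reaction term: ξ·ΔH°_rxn = 874.94 × -48.3 = -42260 kJ/h
Sensible, feed 131→25 °C: -24060 kJ/h
Outlet flows (mol/h): A 190.12, B 874.94, H₂O 874.94
Sensible, products 25→32.8 °C: 2664.5 kJ/h
Q = ΔH = -63655 kJ/h = -17.682 kW
Heat removed = 1060.9 kJ/min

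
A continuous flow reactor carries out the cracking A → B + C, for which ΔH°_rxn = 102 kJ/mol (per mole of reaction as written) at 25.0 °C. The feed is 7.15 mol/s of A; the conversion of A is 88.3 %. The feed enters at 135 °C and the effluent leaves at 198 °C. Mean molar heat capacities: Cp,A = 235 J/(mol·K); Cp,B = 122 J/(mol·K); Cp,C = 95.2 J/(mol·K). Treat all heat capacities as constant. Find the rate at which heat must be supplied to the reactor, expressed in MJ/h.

Extent of reaction ξ = 0.883 × 7.15 = 6.3135 mol/s
Reaction term: ξ·ΔH°_rxn = 6.3135 × 102 = 643.97 kJ/s
Sensible, feed 135→25 °C: -184.83 kJ/s
Outlet flows (mol/s): A 0.83655, B 6.3135, C 6.3135
Sensible, products 25→198 °C: 271.24 kJ/s
Q = ΔH = 730.39 kJ/s = 730.39 kW
Heat supplied = 2629.4 MJ/h

Q_in = 2630 MJ/h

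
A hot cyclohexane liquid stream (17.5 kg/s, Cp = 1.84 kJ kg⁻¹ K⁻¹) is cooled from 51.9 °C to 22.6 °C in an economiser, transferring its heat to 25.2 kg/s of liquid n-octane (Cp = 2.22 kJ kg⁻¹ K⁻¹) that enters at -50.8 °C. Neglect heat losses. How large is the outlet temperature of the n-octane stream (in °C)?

Heat released by hot stream: Q = 17.5 × 1.84 × (51.9 − 22.6) = 943.46 kJ/s
Energy balance on cold side (adiabatic exchanger): Q = ṁ_c·Cp_c·(T_c,out − T_c,in)
T_c,out = -50.8 + 943.46/(25.2 × 2.22) = -33.936 °C

T_c,out = -33.9 °C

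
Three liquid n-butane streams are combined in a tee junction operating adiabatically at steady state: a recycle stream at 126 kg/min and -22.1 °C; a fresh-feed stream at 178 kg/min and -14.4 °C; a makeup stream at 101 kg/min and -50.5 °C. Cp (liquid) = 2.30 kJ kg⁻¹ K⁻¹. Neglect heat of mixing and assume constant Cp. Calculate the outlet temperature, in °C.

No heat crosses the boundary, so H_out = H_in.
Σ ṁᵢCp,ᵢTᵢ = 126×2.30×-22.1 + 178×2.30×-14.4 + 101×2.30×-50.5 = -24031
Σ ṁᵢCp,ᵢ = 126×2.30 + 178×2.30 + 101×2.30 = 931.5
T_out = -24031 / 931.5 = -25.798 °C

T_out = -25.8 °C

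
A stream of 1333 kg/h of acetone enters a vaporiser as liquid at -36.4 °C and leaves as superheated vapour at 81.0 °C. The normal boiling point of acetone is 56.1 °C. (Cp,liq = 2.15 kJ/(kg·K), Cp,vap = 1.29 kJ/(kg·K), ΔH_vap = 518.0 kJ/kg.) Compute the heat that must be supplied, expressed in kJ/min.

Q = 16600 kJ/min

liquid -36.4→56.1 °C: 198.88 kJ/kg
vaporisation at 56.1 °C: 518 kJ/kg
vapour 56.1→81.0 °C: 32.121 kJ/kg
Δh = 198.88 + 518 + 32.121 = 749 kJ/kg
Q = ṁ·Δh = 1333 kg/h × 749 kJ/kg = 998410 kJ/h
|Q| = 277.34 kW = 16640 kJ/min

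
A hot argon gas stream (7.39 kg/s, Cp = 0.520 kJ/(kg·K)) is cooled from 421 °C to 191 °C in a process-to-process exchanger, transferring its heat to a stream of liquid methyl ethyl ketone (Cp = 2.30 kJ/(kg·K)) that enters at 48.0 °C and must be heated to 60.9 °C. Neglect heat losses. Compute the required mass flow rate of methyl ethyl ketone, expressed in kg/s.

ṁ_c = 29.8 kg/s

Heat released by hot stream: Q = 7.39 × 0.520 × (421 − 191) = 883.84 kJ/s
Energy balance on cold side (adiabatic exchanger): Q = ṁ_c·Cp_c·(T_c,out − T_c,in)
ṁ_c = 883.84 / [2.30 × (60.9 − 48.0)] = 29.789 kg/s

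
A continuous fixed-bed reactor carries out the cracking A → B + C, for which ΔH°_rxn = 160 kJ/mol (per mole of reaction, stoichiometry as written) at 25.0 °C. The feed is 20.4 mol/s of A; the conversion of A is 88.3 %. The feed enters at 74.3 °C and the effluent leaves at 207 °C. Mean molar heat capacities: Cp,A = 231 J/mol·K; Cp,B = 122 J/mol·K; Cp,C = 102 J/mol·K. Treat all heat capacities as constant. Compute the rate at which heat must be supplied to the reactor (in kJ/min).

Extent of reaction ξ = 0.883 × 20.4 = 18.013 mol/s
Reaction term: ξ·ΔH°_rxn = 18.013 × 160 = 2882.1 kJ/s
Sensible, feed 74.3→25 °C: -232.32 kJ/s
Outlet flows (mol/s): A 2.3868, B 18.013, C 18.013
Sensible, products 25→207 °C: 834.71 kJ/s
Q = ΔH = 3484.5 kJ/s = 3484.5 kW
Heat supplied = 209070 kJ/min

Q_in = 209000 kJ/min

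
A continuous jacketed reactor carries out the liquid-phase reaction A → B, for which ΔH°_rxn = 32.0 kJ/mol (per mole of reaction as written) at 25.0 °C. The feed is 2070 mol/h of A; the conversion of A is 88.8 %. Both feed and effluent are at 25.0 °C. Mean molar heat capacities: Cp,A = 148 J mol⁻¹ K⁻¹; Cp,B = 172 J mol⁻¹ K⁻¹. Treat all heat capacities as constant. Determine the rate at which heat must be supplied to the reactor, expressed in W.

Extent of reaction ξ = 0.888 × 2070 = 1838.2 mol/h
Reaction term: ξ·ΔH°_rxn = 1838.2 × 32.0 = 58821 kJ/h
Q = ΔH = 58821 kJ/h = 16.339 kW
Heat supplied = 16339 W

Q_in = 16300 W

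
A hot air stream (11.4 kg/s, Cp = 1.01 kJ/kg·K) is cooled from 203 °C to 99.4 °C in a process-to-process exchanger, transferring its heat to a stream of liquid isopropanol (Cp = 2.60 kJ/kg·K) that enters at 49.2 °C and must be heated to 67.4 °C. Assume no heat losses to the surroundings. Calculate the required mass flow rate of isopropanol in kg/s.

ṁ_c = 25.2 kg/s

Heat released by hot stream: Q = 11.4 × 1.01 × (203 − 99.4) = 1192.9 kJ/s
Energy balance on cold side (adiabatic exchanger): Q = ṁ_c·Cp_c·(T_c,out − T_c,in)
ṁ_c = 1192.9 / [2.60 × (67.4 − 49.2)] = 25.208 kg/s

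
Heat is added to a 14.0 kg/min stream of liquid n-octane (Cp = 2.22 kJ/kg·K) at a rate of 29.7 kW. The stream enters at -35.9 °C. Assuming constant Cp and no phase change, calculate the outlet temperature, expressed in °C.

Q = 29.7 kW = 1782 kJ/min
ΔT = Q/(ṁ·Cp) = 1782/(14.0×2.22) = 57.336 K
T_out = -35.9 + 57.336 = 21.436 °C

T_out = 21.4 °C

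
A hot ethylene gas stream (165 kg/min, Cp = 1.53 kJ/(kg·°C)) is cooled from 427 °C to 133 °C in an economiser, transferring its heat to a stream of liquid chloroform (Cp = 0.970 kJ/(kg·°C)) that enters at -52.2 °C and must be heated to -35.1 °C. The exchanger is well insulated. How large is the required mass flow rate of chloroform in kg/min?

ṁ_c = 4470 kg/min

Heat released by hot stream: Q = 165 × 1.53 × (427 − 133) = 74220 kJ/min
Energy balance on cold side (adiabatic exchanger): Q = ṁ_c·Cp_c·(T_c,out − T_c,in)
ṁ_c = 74220 / [0.970 × (-35.1 − -52.2)] = 4474.6 kg/min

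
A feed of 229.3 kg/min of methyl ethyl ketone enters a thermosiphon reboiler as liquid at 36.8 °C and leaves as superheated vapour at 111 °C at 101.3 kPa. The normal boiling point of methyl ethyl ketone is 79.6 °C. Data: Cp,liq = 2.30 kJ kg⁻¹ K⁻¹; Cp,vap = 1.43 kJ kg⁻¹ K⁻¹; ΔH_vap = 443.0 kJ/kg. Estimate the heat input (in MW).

Q = 2.24 MW

liquid 36.8→79.6 °C: 98.44 kJ/kg
vaporisation at 79.6 °C: 443 kJ/kg
vapour 79.6→111 °C: 44.902 kJ/kg
Δh = 98.44 + 443 + 44.902 = 586.34 kJ/kg
Q = ṁ·Δh = 229.3 kg/min × 586.34 kJ/kg = 134450 kJ/min
|Q| = 2240.8 kW = 2.2408 MW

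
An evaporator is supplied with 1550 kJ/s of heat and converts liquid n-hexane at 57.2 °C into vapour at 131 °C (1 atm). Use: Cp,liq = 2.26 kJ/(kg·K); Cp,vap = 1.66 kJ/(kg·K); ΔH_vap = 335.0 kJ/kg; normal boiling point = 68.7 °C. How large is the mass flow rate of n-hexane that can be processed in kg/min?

Δh = 2.26×(68.7−57.2) + 335.0 + 1.66×(131−68.7) = 464.41 kJ/kg
Q = 1550 kJ/s = 1550 kJ/s = 93000 kJ/min
ṁ = Q/Δh = 93000 / 464.41 = 200.25 kg/min

ṁ = 200 kg/min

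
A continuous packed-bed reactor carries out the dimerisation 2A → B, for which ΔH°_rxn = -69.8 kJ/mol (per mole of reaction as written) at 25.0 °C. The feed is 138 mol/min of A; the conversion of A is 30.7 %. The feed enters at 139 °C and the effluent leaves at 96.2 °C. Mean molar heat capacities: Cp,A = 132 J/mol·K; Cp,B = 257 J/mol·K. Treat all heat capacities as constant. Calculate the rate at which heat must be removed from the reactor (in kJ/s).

Q_out = 37.8 kJ/s

Extent of reaction ξ = 0.307 × 138 / 2 = 21.183 mol/min
Reaction term: ξ·ΔH°_rxn = 21.183 × -69.8 = -1478.6 kJ/min
Sensible, feed 139→25 °C: -2076.6 kJ/min
Outlet flows (mol/min): A 95.634, B 21.183
Sensible, products 25→96.2 °C: 1286.4 kJ/min
Q = ΔH = -2268.8 kJ/min = -37.813 kW
Heat removed = 37.813 kJ/s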